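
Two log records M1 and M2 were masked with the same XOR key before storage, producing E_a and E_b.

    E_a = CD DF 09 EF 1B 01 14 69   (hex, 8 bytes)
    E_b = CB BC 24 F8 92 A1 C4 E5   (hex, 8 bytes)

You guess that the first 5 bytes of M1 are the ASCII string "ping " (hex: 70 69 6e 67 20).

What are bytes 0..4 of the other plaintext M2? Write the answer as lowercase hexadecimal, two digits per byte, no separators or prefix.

First, E_a ⊕ E_b = (M1 ⊕ K) ⊕ (M2 ⊕ K) = M1 ⊕ M2, so the key drops out. Then M2 = (M1 ⊕ M2) ⊕ M1 over the first 5 bytes.
byte 0: (cd ^ cb) ^ 70 = 06 ^ 70 = 76
byte 1: (df ^ bc) ^ 69 = 63 ^ 69 = 0a
byte 2: (09 ^ 24) ^ 6e = 2d ^ 6e = 43
byte 3: (ef ^ f8) ^ 67 = 17 ^ 67 = 70
byte 4: (1b ^ 92) ^ 20 = 89 ^ 20 = a9

760a4370a9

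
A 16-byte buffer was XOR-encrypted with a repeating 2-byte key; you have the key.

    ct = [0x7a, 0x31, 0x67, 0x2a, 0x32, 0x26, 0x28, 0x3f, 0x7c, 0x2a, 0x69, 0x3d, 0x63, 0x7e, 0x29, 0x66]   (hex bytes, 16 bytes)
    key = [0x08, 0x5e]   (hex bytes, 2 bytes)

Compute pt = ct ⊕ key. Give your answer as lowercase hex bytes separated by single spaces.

The 2-byte key repeats, so the effective keystream is 08 5e 08 5e 08 5e 08 5e 08 5e 08 5e 08 5e 08 5e.
byte 0: 7a ⊕ 08 = 72
byte 1: 31 ⊕ 5e = 6f
byte 2: 67 ⊕ 08 = 6f
byte 3: 2a ⊕ 5e = 74
byte 4: 32 ⊕ 08 = 3a
byte 5: 26 ⊕ 5e = 78
byte 6: 28 ⊕ 08 = 20
byte 7: 3f ⊕ 5e = 61
byte 8: 7c ⊕ 08 = 74
byte 9: 2a ⊕ 5e = 74
byte 10: 69 ⊕ 08 = 61
byte 11: 3d ⊕ 5e = 63
byte 12: 63 ⊕ 08 = 6b
byte 13: 7e ⊕ 5e = 20
byte 14: 29 ⊕ 08 = 21
byte 15: 66 ⊕ 5e = 38

72 6f 6f 74 3a 78 20 61 74 74 61 63 6b 20 21 38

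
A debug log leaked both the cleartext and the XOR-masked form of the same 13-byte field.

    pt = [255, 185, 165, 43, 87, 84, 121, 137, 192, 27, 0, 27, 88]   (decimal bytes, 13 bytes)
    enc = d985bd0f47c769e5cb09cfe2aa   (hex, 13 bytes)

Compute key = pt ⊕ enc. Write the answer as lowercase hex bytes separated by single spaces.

Since enc = pt ⊕ key, XORing both sides with pt gives key = pt ⊕ enc.
ff ⊕ d9 = 26
b9 ⊕ 85 = 3c
a5 ⊕ bd = 18
2b ⊕ 0f = 24
57 ⊕ 47 = 10
54 ⊕ c7 = 93
79 ⊕ 69 = 10
89 ⊕ e5 = 6c
c0 ⊕ cb = 0b
1b ⊕ 09 = 12
00 ⊕ cf = cf
1b ⊕ e2 = f9
58 ⊕ aa = f2

26 3c 18 24 10 93 10 6c 0b 12 cf f9 f2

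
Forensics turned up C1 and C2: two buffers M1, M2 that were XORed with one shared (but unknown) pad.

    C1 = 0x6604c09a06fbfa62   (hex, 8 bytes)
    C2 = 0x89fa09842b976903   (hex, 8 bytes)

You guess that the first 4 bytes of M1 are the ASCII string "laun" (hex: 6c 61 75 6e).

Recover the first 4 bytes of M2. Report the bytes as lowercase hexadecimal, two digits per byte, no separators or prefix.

839fbc70

First, C1 ⊕ C2 = (M1 ⊕ K) ⊕ (M2 ⊕ K) = M1 ⊕ M2, so the key drops out. Then M2 = (M1 ⊕ M2) ⊕ M1 over the first 4 bytes.
byte 0: (66 xor 89) xor 6c = ef xor 6c = 83
byte 1: (04 xor fa) xor 61 = fe xor 61 = 9f
byte 2: (c0 xor 09) xor 75 = c9 xor 75 = bc
byte 3: (9a xor 84) xor 6e = 1e xor 6e = 70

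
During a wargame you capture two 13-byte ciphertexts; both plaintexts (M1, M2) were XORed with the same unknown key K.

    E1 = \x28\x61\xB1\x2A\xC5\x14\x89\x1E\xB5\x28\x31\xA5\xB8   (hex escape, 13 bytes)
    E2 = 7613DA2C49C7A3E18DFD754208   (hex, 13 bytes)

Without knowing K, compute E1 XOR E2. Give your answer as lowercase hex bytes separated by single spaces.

5e 72 6b 06 8c d3 2a ff 38 d5 44 e7 b0

E1 ⊕ E2 = (M1 ⊕ K) ⊕ (M2 ⊕ K) = M1 ⊕ M2 — the shared key cancels under XOR.
00101000 ^ 01110110 = 01011110
01100001 ^ 00010011 = 01110010
10110001 ^ 11011010 = 01101011
00101010 ^ 00101100 = 00000110
11000101 ^ 01001001 = 10001100
00010100 ^ 11000111 = 11010011
10001001 ^ 10100011 = 00101010
00011110 ^ 11100001 = 11111111
10110101 ^ 10001101 = 00111000
00101000 ^ 11111101 = 11010101
00110001 ^ 01110101 = 01000100
10100101 ^ 01000010 = 11100111
10111000 ^ 00001000 = 10110000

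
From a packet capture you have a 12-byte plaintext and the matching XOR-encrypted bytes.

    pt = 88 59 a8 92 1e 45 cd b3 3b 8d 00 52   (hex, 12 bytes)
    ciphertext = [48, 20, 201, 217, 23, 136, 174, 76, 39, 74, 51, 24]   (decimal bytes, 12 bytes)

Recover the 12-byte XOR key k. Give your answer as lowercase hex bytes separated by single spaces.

b8 4d 61 4b 09 cd 63 ff 1c c7 33 4a

Since ciphertext = pt ⊕ k, XORing both sides with pt gives k = pt ⊕ ciphertext.
byte 0: 136 ^  48 = 184
byte 1:  89 ^  20 =  77
byte 2: 168 ^ 201 =  97
byte 3: 146 ^ 217 =  75
byte 4:  30 ^  23 =   9
byte 5:  69 ^ 136 = 205
byte 6: 205 ^ 174 =  99
byte 7: 179 ^  76 = 255
byte 8:  59 ^  39 =  28
byte 9: 141 ^  74 = 199
byte 10:   0 ^  51 =  51
byte 11:  82 ^  24 =  74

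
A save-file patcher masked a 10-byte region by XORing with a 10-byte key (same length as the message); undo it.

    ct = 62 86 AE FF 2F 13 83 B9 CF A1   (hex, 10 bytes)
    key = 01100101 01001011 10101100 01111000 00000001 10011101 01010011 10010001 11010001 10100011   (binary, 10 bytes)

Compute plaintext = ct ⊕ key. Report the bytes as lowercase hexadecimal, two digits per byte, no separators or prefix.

XOR is its own inverse, so applying the key byte-wise gives the result directly.
 98 xor 101 =   7
134 xor  75 = 205
174 xor 172 =   2
255 xor 120 = 135
 47 xor   1 =  46
 19 xor 157 = 142
131 xor  83 = 208
185 xor 145 =  40
207 xor 209 =  30
161 xor 163 =   2

07cd02872e8ed0281e02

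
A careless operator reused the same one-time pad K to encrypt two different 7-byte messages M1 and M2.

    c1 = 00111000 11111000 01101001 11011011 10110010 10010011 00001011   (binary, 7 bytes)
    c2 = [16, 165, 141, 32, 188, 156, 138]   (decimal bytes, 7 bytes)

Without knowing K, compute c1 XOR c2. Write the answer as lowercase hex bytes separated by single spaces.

28 5d e4 fb 0e 0f 81

c1 ⊕ c2 = (M1 ⊕ K) ⊕ (M2 ⊕ K) = M1 ⊕ M2 — the shared key cancels under XOR.
38 xor 10 = 28
f8 xor a5 = 5d
69 xor 8d = e4
db xor 20 = fb
b2 xor bc = 0e
93 xor 9c = 0f
0b xor 8a = 81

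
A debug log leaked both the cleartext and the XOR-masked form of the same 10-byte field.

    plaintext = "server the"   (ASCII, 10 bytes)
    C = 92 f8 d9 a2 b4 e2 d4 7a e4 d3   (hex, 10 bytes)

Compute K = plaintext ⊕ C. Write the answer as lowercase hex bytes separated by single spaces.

Since C = plaintext ⊕ K, XORing both sides with plaintext gives K = plaintext ⊕ C.
115 xor 146 = 225
101 xor 248 = 157
114 xor 217 = 171
118 xor 162 = 212
101 xor 180 = 209
114 xor 226 = 144
 32 xor 212 = 244
116 xor 122 =  14
104 xor 228 = 140
101 xor 211 = 182

e1 9d ab d4 d1 90 f4 0e 8c b6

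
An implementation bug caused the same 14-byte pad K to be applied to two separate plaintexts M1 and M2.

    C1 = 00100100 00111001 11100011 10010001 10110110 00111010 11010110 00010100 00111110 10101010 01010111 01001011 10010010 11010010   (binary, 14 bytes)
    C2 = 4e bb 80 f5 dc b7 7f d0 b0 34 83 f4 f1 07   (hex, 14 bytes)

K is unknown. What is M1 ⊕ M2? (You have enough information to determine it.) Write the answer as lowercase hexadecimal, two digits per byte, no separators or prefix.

C1 ⊕ C2 = (M1 ⊕ K) ⊕ (M2 ⊕ K) = M1 ⊕ M2 — the shared key cancels under XOR.
byte 0:  36 xor  78 = 106
byte 1:  57 xor 187 = 130
byte 2: 227 xor 128 =  99
byte 3: 145 xor 245 = 100
byte 4: 182 xor 220 = 106
byte 5:  58 xor 183 = 141
byte 6: 214 xor 127 = 169
byte 7:  20 xor 208 = 196
byte 8:  62 xor 176 = 142
byte 9: 170 xor  52 = 158
byte 10:  87 xor 131 = 212
byte 11:  75 xor 244 = 191
byte 12: 146 xor 241 =  99
byte 13: 210 xor   7 = 213

6a8263646a8da9c48e9ed4bf63d5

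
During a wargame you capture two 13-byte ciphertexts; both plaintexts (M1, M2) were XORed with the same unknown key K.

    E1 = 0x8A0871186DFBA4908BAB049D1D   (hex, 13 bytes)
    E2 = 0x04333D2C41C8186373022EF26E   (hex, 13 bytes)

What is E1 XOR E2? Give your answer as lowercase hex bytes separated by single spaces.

8e 3b 4c 34 2c 33 bc f3 f8 a9 2a 6f 73

E1 ⊕ E2 = (M1 ⊕ K) ⊕ (M2 ⊕ K) = M1 ⊕ M2 — the shared key cancels under XOR.
8a xor 04 = 8e
08 xor 33 = 3b
71 xor 3d = 4c
18 xor 2c = 34
6d xor 41 = 2c
fb xor c8 = 33
a4 xor 18 = bc
90 xor 63 = f3
8b xor 73 = f8
ab xor 02 = a9
04 xor 2e = 2a
9d xor f2 = 6f
1d xor 6e = 73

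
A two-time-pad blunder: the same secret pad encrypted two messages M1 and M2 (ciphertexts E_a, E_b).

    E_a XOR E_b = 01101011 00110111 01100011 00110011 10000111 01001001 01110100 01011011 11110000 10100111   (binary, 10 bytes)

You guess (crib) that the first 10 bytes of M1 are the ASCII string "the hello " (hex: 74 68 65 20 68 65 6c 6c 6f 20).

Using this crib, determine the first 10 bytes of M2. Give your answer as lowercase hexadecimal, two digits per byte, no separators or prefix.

Since E_a ⊕ E_b = M1 ⊕ M2, XORing with the guessed M1 bytes yields the corresponding M2 bytes: M2 = (E_a ⊕ E_b) ⊕ M1.
01101011 ^ 01110100 = 00011111
00110111 ^ 01101000 = 01011111
01100011 ^ 01100101 = 00000110
00110011 ^ 00100000 = 00010011
10000111 ^ 01101000 = 11101111
01001001 ^ 01100101 = 00101100
01110100 ^ 01101100 = 00011000
01011011 ^ 01101100 = 00110111
11110000 ^ 01101111 = 10011111
10100111 ^ 00100000 = 10000111

1f5f0613ef2c18379f87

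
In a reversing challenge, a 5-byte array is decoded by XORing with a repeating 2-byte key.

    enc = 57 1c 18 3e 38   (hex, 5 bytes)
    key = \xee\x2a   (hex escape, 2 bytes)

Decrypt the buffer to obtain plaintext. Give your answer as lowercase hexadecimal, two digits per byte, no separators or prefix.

b936f614d6

The 2-byte key repeats, so the effective keystream is ee 2a ee 2a ee.
byte 0: 57 XOR ee = b9
byte 1: 1c XOR 2a = 36
byte 2: 18 XOR ee = f6
byte 3: 3e XOR 2a = 14
byte 4: 38 XOR ee = d6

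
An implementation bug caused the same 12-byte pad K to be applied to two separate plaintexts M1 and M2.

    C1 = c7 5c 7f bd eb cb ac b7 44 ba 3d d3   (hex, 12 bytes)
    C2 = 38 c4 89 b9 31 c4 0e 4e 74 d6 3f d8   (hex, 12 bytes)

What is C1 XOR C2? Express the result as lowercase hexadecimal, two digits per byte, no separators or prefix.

C1 ⊕ C2 = (M1 ⊕ K) ⊕ (M2 ⊕ K) = M1 ⊕ M2 — the shared key cancels under XOR.
11000111 ⊕ 00111000 = 11111111
01011100 ⊕ 11000100 = 10011000
01111111 ⊕ 10001001 = 11110110
10111101 ⊕ 10111001 = 00000100
11101011 ⊕ 00110001 = 11011010
11001011 ⊕ 11000100 = 00001111
10101100 ⊕ 00001110 = 10100010
10110111 ⊕ 01001110 = 11111001
01000100 ⊕ 01110100 = 00110000
10111010 ⊕ 11010110 = 01101100
00111101 ⊕ 00111111 = 00000010
11010011 ⊕ 11011000 = 00001011

ff98f604da0fa2f9306c020b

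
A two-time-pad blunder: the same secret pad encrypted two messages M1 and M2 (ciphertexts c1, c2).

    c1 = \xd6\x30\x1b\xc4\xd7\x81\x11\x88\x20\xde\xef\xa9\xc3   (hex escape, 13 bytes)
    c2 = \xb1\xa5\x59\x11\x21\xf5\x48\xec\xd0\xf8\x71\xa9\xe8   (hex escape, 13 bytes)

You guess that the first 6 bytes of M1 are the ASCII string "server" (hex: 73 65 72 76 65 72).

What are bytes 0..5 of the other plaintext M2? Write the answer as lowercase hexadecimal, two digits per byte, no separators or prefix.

14f030a39306

First, c1 ⊕ c2 = (M1 ⊕ K) ⊕ (M2 ⊕ K) = M1 ⊕ M2, so the key drops out. Then M2 = (M1 ⊕ M2) ⊕ M1 over the first 6 bytes.
byte 0: (d6 ^ b1) ^ 73 = 67 ^ 73 = 14
byte 1: (30 ^ a5) ^ 65 = 95 ^ 65 = f0
byte 2: (1b ^ 59) ^ 72 = 42 ^ 72 = 30
byte 3: (c4 ^ 11) ^ 76 = d5 ^ 76 = a3
byte 4: (d7 ^ 21) ^ 65 = f6 ^ 65 = 93
byte 5: (81 ^ f5) ^ 72 = 74 ^ 72 = 06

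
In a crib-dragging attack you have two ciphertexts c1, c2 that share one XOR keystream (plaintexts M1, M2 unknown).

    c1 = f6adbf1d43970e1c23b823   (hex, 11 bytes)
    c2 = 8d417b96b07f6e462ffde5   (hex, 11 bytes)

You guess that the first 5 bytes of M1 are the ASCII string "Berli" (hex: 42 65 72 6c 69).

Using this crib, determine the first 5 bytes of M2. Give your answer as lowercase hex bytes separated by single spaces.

39 89 b6 e7 9a

First, c1 ⊕ c2 = (M1 ⊕ K) ⊕ (M2 ⊕ K) = M1 ⊕ M2, so the key drops out. Then M2 = (M1 ⊕ M2) ⊕ M1 over the first 5 bytes.
byte 0: (f6 ^ 8d) ^ 42 = 7b ^ 42 = 39
byte 1: (ad ^ 41) ^ 65 = ec ^ 65 = 89
byte 2: (bf ^ 7b) ^ 72 = c4 ^ 72 = b6
byte 3: (1d ^ 96) ^ 6c = 8b ^ 6c = e7
byte 4: (43 ^ b0) ^ 69 = f3 ^ 69 = 9a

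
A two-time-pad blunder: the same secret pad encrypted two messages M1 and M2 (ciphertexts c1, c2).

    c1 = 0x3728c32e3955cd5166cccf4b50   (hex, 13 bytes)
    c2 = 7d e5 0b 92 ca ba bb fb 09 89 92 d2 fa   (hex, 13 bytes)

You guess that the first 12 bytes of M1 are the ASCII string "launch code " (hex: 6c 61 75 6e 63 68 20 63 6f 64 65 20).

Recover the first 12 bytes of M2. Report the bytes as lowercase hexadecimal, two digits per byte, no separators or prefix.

First, c1 ⊕ c2 = (M1 ⊕ K) ⊕ (M2 ⊕ K) = M1 ⊕ M2, so the key drops out. Then M2 = (M1 ⊕ M2) ⊕ M1 over the first 12 bytes.
byte 0: (37 ⊕ 7d) ⊕ 6c = 4a ⊕ 6c = 26
byte 1: (28 ⊕ e5) ⊕ 61 = cd ⊕ 61 = ac
byte 2: (c3 ⊕ 0b) ⊕ 75 = c8 ⊕ 75 = bd
byte 3: (2e ⊕ 92) ⊕ 6e = bc ⊕ 6e = d2
byte 4: (39 ⊕ ca) ⊕ 63 = f3 ⊕ 63 = 90
byte 5: (55 ⊕ ba) ⊕ 68 = ef ⊕ 68 = 87
byte 6: (cd ⊕ bb) ⊕ 20 = 76 ⊕ 20 = 56
byte 7: (51 ⊕ fb) ⊕ 63 = aa ⊕ 63 = c9
byte 8: (66 ⊕ 09) ⊕ 6f = 6f ⊕ 6f = 00
byte 9: (cc ⊕ 89) ⊕ 64 = 45 ⊕ 64 = 21
byte 10: (cf ⊕ 92) ⊕ 65 = 5d ⊕ 65 = 38
byte 11: (4b ⊕ d2) ⊕ 20 = 99 ⊕ 20 = b9

26acbdd2908756c9002138b9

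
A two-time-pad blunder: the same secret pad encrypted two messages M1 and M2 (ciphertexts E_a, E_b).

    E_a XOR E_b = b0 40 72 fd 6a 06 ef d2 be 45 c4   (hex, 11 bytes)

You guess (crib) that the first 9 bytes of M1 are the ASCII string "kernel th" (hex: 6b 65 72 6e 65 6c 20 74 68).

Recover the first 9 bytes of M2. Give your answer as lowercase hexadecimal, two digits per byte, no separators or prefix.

Since E_a ⊕ E_b = M1 ⊕ M2, XORing with the guessed M1 bytes yields the corresponding M2 bytes: M2 = (E_a ⊕ E_b) ⊕ M1.
b0 XOR 6b = db
40 XOR 65 = 25
72 XOR 72 = 00
fd XOR 6e = 93
6a XOR 65 = 0f
06 XOR 6c = 6a
ef XOR 20 = cf
d2 XOR 74 = a6
be XOR 68 = d6

db2500930f6acfa6d6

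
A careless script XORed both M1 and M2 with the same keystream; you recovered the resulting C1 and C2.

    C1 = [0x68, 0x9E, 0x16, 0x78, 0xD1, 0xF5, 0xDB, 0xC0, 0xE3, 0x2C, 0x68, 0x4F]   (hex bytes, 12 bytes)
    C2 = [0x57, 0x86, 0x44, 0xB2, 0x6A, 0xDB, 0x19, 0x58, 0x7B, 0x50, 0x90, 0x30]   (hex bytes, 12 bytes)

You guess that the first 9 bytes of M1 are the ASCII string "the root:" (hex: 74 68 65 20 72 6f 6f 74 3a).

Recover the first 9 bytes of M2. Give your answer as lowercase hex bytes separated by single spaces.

First, C1 ⊕ C2 = (M1 ⊕ K) ⊕ (M2 ⊕ K) = M1 ⊕ M2, so the key drops out. Then M2 = (M1 ⊕ M2) ⊕ M1 over the first 9 bytes.
byte 0: (68 ^ 57) ^ 74 = 3f ^ 74 = 4b
byte 1: (9e ^ 86) ^ 68 = 18 ^ 68 = 70
byte 2: (16 ^ 44) ^ 65 = 52 ^ 65 = 37
byte 3: (78 ^ b2) ^ 20 = ca ^ 20 = ea
byte 4: (d1 ^ 6a) ^ 72 = bb ^ 72 = c9
byte 5: (f5 ^ db) ^ 6f = 2e ^ 6f = 41
byte 6: (db ^ 19) ^ 6f = c2 ^ 6f = ad
byte 7: (c0 ^ 58) ^ 74 = 98 ^ 74 = ec
byte 8: (e3 ^ 7b) ^ 3a = 98 ^ 3a = a2

4b 70 37 ea c9 41 ad ec a2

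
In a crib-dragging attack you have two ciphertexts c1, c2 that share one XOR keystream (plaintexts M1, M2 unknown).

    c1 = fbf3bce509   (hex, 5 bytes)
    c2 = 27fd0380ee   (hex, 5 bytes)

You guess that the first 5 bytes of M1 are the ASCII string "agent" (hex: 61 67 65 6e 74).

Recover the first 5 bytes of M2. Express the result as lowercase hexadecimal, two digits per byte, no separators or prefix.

bd69da0b93

First, c1 ⊕ c2 = (M1 ⊕ K) ⊕ (M2 ⊕ K) = M1 ⊕ M2, so the key drops out. Then M2 = (M1 ⊕ M2) ⊕ M1 over the first 5 bytes.
byte 0: (fb xor 27) xor 61 = dc xor 61 = bd
byte 1: (f3 xor fd) xor 67 = 0e xor 67 = 69
byte 2: (bc xor 03) xor 65 = bf xor 65 = da
byte 3: (e5 xor 80) xor 6e = 65 xor 6e = 0b
byte 4: (09 xor ee) xor 74 = e7 xor 74 = 93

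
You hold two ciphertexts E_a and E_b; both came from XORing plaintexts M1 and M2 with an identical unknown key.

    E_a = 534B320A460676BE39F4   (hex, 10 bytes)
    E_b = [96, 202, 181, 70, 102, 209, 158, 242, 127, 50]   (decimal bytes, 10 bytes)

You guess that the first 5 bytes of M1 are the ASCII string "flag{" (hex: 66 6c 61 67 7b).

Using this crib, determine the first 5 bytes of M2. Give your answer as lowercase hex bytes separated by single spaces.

First, E_a ⊕ E_b = (M1 ⊕ K) ⊕ (M2 ⊕ K) = M1 ⊕ M2, so the key drops out. Then M2 = (M1 ⊕ M2) ⊕ M1 over the first 5 bytes.
byte 0: (53 XOR 60) XOR 66 = 33 XOR 66 = 55
byte 1: (4b XOR ca) XOR 6c = 81 XOR 6c = ed
byte 2: (32 XOR b5) XOR 61 = 87 XOR 61 = e6
byte 3: (0a XOR 46) XOR 67 = 4c XOR 67 = 2b
byte 4: (46 XOR 66) XOR 7b = 20 XOR 7b = 5b

55 ed e6 2b 5b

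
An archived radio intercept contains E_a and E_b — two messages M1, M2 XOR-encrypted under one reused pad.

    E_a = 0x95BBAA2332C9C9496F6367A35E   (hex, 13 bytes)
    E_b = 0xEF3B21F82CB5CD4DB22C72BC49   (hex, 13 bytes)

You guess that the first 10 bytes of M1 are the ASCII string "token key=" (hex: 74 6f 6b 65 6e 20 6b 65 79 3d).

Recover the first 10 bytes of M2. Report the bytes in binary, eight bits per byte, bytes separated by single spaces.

First, E_a ⊕ E_b = (M1 ⊕ K) ⊕ (M2 ⊕ K) = M1 ⊕ M2, so the key drops out. Then M2 = (M1 ⊕ M2) ⊕ M1 over the first 10 bytes.
byte 0: (95 XOR ef) XOR 74 = 7a XOR 74 = 0e
byte 1: (bb XOR 3b) XOR 6f = 80 XOR 6f = ef
byte 2: (aa XOR 21) XOR 6b = 8b XOR 6b = e0
byte 3: (23 XOR f8) XOR 65 = db XOR 65 = be
byte 4: (32 XOR 2c) XOR 6e = 1e XOR 6e = 70
byte 5: (c9 XOR b5) XOR 20 = 7c XOR 20 = 5c
byte 6: (c9 XOR cd) XOR 6b = 04 XOR 6b = 6f
byte 7: (49 XOR 4d) XOR 65 = 04 XOR 65 = 61
byte 8: (6f XOR b2) XOR 79 = dd XOR 79 = a4
byte 9: (63 XOR 2c) XOR 3d = 4f XOR 3d = 72

00001110 11101111 11100000 10111110 01110000 01011100 01101111 01100001 10100100 01110010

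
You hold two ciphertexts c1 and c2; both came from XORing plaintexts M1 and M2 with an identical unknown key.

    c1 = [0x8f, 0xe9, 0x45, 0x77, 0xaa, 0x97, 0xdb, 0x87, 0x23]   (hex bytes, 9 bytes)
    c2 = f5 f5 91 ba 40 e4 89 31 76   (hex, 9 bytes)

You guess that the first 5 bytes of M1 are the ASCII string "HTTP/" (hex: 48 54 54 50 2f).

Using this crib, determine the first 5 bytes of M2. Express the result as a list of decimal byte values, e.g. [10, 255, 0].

First, c1 ⊕ c2 = (M1 ⊕ K) ⊕ (M2 ⊕ K) = M1 ⊕ M2, so the key drops out. Then M2 = (M1 ⊕ M2) ⊕ M1 over the first 5 bytes.
byte 0: (8f ^ f5) ^ 48 = 7a ^ 48 = 32
byte 1: (e9 ^ f5) ^ 54 = 1c ^ 54 = 48
byte 2: (45 ^ 91) ^ 54 = d4 ^ 54 = 80
byte 3: (77 ^ ba) ^ 50 = cd ^ 50 = 9d
byte 4: (aa ^ 40) ^ 2f = ea ^ 2f = c5

[50, 72, 128, 157, 197]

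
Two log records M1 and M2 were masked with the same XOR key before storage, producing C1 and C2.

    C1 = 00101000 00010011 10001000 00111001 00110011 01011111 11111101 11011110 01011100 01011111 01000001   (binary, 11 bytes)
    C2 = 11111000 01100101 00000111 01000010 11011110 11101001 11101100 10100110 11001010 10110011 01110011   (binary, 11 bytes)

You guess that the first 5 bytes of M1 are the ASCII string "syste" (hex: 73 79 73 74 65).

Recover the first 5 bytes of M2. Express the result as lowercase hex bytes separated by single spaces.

First, C1 ⊕ C2 = (M1 ⊕ K) ⊕ (M2 ⊕ K) = M1 ⊕ M2, so the key drops out. Then M2 = (M1 ⊕ M2) ⊕ M1 over the first 5 bytes.
byte 0: (28 ^ f8) ^ 73 = d0 ^ 73 = a3
byte 1: (13 ^ 65) ^ 79 = 76 ^ 79 = 0f
byte 2: (88 ^ 07) ^ 73 = 8f ^ 73 = fc
byte 3: (39 ^ 42) ^ 74 = 7b ^ 74 = 0f
byte 4: (33 ^ de) ^ 65 = ed ^ 65 = 88

a3 0f fc 0f 88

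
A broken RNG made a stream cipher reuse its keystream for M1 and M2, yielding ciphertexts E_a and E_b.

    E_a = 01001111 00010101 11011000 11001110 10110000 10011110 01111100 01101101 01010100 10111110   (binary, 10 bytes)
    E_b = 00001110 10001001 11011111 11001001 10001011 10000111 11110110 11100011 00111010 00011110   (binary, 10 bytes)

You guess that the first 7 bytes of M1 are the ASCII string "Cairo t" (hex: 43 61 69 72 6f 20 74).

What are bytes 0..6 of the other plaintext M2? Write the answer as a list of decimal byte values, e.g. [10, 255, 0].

First, E_a ⊕ E_b = (M1 ⊕ K) ⊕ (M2 ⊕ K) = M1 ⊕ M2, so the key drops out. Then M2 = (M1 ⊕ M2) ⊕ M1 over the first 7 bytes.
byte 0: (4f ⊕ 0e) ⊕ 43 = 41 ⊕ 43 = 02
byte 1: (15 ⊕ 89) ⊕ 61 = 9c ⊕ 61 = fd
byte 2: (d8 ⊕ df) ⊕ 69 = 07 ⊕ 69 = 6e
byte 3: (ce ⊕ c9) ⊕ 72 = 07 ⊕ 72 = 75
byte 4: (b0 ⊕ 8b) ⊕ 6f = 3b ⊕ 6f = 54
byte 5: (9e ⊕ 87) ⊕ 20 = 19 ⊕ 20 = 39
byte 6: (7c ⊕ f6) ⊕ 74 = 8a ⊕ 74 = fe

[2, 253, 110, 117, 84, 57, 254]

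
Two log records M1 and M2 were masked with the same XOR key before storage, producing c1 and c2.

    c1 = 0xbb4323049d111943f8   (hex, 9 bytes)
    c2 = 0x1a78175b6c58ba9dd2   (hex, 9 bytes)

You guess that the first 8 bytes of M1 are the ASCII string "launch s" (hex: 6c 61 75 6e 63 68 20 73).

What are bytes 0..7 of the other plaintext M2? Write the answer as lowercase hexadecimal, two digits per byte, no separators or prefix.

cd5a4131922183ad

First, c1 ⊕ c2 = (M1 ⊕ K) ⊕ (M2 ⊕ K) = M1 ⊕ M2, so the key drops out. Then M2 = (M1 ⊕ M2) ⊕ M1 over the first 8 bytes.
byte 0: (bb ^ 1a) ^ 6c = a1 ^ 6c = cd
byte 1: (43 ^ 78) ^ 61 = 3b ^ 61 = 5a
byte 2: (23 ^ 17) ^ 75 = 34 ^ 75 = 41
byte 3: (04 ^ 5b) ^ 6e = 5f ^ 6e = 31
byte 4: (9d ^ 6c) ^ 63 = f1 ^ 63 = 92
byte 5: (11 ^ 58) ^ 68 = 49 ^ 68 = 21
byte 6: (19 ^ ba) ^ 20 = a3 ^ 20 = 83
byte 7: (43 ^ 9d) ^ 73 = de ^ 73 = ad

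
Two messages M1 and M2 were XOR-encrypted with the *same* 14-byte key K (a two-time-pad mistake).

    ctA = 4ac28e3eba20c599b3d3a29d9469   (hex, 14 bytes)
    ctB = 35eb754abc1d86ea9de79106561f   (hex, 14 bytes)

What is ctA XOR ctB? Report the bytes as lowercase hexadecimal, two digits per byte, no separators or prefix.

ctA ⊕ ctB = (M1 ⊕ K) ⊕ (M2 ⊕ K) = M1 ⊕ M2 — the shared key cancels under XOR.
01001010 ⊕ 00110101 = 01111111
11000010 ⊕ 11101011 = 00101001
10001110 ⊕ 01110101 = 11111011
00111110 ⊕ 01001010 = 01110100
10111010 ⊕ 10111100 = 00000110
00100000 ⊕ 00011101 = 00111101
11000101 ⊕ 10000110 = 01000011
10011001 ⊕ 11101010 = 01110011
10110011 ⊕ 10011101 = 00101110
11010011 ⊕ 11100111 = 00110100
10100010 ⊕ 10010001 = 00110011
10011101 ⊕ 00000110 = 10011011
10010100 ⊕ 01010110 = 11000010
01101001 ⊕ 00011111 = 01110110

7f29fb74063d43732e34339bc276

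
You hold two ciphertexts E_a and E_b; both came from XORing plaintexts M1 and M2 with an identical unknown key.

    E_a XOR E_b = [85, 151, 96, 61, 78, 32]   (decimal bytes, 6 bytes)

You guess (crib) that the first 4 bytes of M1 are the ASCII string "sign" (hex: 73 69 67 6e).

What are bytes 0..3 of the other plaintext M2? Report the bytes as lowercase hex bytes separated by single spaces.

Since E_a ⊕ E_b = M1 ⊕ M2, XORing with the guessed M1 bytes yields the corresponding M2 bytes: M2 = (E_a ⊕ E_b) ⊕ M1.
55 ^ 73 = 26
97 ^ 69 = fe
60 ^ 67 = 07
3d ^ 6e = 53

26 fe 07 53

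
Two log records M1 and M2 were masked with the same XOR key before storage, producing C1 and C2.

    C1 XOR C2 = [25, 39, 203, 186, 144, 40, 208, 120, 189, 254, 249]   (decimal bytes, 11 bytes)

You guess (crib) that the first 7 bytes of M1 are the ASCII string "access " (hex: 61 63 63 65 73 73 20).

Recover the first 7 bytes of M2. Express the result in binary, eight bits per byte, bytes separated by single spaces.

01111000 01000100 10101000 11011111 11100011 01011011 11110000

Since C1 ⊕ C2 = M1 ⊕ M2, XORing with the guessed M1 bytes yields the corresponding M2 bytes: M2 = (C1 ⊕ C2) ⊕ M1.
19 xor 61 = 78
27 xor 63 = 44
cb xor 63 = a8
ba xor 65 = df
90 xor 73 = e3
28 xor 73 = 5b
d0 xor 20 = f0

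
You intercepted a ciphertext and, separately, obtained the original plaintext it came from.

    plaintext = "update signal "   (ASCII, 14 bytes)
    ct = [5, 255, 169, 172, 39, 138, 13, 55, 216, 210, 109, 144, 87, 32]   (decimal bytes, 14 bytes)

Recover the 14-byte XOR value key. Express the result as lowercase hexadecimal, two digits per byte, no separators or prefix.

708fcdcd53ef2d44b1b503f13b00

Since ct = plaintext ⊕ key, XORing both sides with plaintext gives key = plaintext ⊕ ct.
117 xor   5 = 112
112 xor 255 = 143
100 xor 169 = 205
 97 xor 172 = 205
116 xor  39 =  83
101 xor 138 = 239
 32 xor  13 =  45
115 xor  55 =  68
105 xor 216 = 177
103 xor 210 = 181
110 xor 109 =   3
 97 xor 144 = 241
108 xor  87 =  59
 32 xor  32 =   0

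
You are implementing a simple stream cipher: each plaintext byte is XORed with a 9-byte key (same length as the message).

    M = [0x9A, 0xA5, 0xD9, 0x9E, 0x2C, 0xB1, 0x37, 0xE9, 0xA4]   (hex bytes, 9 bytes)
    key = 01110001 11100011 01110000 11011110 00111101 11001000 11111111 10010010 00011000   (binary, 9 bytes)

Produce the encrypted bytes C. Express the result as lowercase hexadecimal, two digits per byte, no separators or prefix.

eb46a9401179c87bbc

9a ⊕ 71 = eb
a5 ⊕ e3 = 46
d9 ⊕ 70 = a9
9e ⊕ de = 40
2c ⊕ 3d = 11
b1 ⊕ c8 = 79
37 ⊕ ff = c8
e9 ⊕ 92 = 7b
a4 ⊕ 18 = bc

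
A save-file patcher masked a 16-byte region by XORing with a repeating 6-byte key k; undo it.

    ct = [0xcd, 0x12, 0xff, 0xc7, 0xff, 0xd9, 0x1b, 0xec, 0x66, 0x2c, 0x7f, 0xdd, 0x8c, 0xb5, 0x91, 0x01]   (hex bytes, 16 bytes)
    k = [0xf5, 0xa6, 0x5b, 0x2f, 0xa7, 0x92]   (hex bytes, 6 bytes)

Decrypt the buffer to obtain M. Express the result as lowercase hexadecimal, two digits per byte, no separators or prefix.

38b4a4e8584bee4a3d03d84f7913ca2e

The 6-byte key repeats, so the effective keystream is f5 a6 5b 2f a7 92 f5 a6 5b 2f a7 92 f5 a6 5b 2f.
byte 0: 11001101 ^ 11110101 = 00111000
byte 1: 00010010 ^ 10100110 = 10110100
byte 2: 11111111 ^ 01011011 = 10100100
byte 3: 11000111 ^ 00101111 = 11101000
byte 4: 11111111 ^ 10100111 = 01011000
byte 5: 11011001 ^ 10010010 = 01001011
byte 6: 00011011 ^ 11110101 = 11101110
byte 7: 11101100 ^ 10100110 = 01001010
byte 8: 01100110 ^ 01011011 = 00111101
byte 9: 00101100 ^ 00101111 = 00000011
byte 10: 01111111 ^ 10100111 = 11011000
byte 11: 11011101 ^ 10010010 = 01001111
byte 12: 10001100 ^ 11110101 = 01111001
byte 13: 10110101 ^ 10100110 = 00010011
byte 14: 10010001 ^ 01011011 = 11001010
byte 15: 00000001 ^ 00101111 = 00101110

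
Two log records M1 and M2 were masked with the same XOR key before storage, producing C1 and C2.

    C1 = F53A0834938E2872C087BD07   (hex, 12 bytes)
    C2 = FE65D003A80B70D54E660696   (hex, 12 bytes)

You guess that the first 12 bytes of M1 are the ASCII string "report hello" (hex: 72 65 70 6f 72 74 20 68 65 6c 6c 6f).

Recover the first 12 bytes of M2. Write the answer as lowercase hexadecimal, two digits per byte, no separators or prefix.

First, C1 ⊕ C2 = (M1 ⊕ K) ⊕ (M2 ⊕ K) = M1 ⊕ M2, so the key drops out. Then M2 = (M1 ⊕ M2) ⊕ M1 over the first 12 bytes.
byte 0: (f5 xor fe) xor 72 = 0b xor 72 = 79
byte 1: (3a xor 65) xor 65 = 5f xor 65 = 3a
byte 2: (08 xor d0) xor 70 = d8 xor 70 = a8
byte 3: (34 xor 03) xor 6f = 37 xor 6f = 58
byte 4: (93 xor a8) xor 72 = 3b xor 72 = 49
byte 5: (8e xor 0b) xor 74 = 85 xor 74 = f1
byte 6: (28 xor 70) xor 20 = 58 xor 20 = 78
byte 7: (72 xor d5) xor 68 = a7 xor 68 = cf
byte 8: (c0 xor 4e) xor 65 = 8e xor 65 = eb
byte 9: (87 xor 66) xor 6c = e1 xor 6c = 8d
byte 10: (bd xor 06) xor 6c = bb xor 6c = d7
byte 11: (07 xor 96) xor 6f = 91 xor 6f = fe

793aa85849f178cfeb8dd7fe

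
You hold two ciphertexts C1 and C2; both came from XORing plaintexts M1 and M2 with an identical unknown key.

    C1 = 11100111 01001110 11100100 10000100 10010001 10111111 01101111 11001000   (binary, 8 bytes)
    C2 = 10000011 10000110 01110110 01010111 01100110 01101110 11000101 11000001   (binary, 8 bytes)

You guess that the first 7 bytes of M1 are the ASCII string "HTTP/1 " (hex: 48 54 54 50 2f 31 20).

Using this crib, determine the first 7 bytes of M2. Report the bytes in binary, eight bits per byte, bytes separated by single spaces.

00101100 10011100 11000110 10000011 11011000 11100000 10001010

First, C1 ⊕ C2 = (M1 ⊕ K) ⊕ (M2 ⊕ K) = M1 ⊕ M2, so the key drops out. Then M2 = (M1 ⊕ M2) ⊕ M1 over the first 7 bytes.
byte 0: (e7 xor 83) xor 48 = 64 xor 48 = 2c
byte 1: (4e xor 86) xor 54 = c8 xor 54 = 9c
byte 2: (e4 xor 76) xor 54 = 92 xor 54 = c6
byte 3: (84 xor 57) xor 50 = d3 xor 50 = 83
byte 4: (91 xor 66) xor 2f = f7 xor 2f = d8
byte 5: (bf xor 6e) xor 31 = d1 xor 31 = e0
byte 6: (6f xor c5) xor 20 = aa xor 20 = 8a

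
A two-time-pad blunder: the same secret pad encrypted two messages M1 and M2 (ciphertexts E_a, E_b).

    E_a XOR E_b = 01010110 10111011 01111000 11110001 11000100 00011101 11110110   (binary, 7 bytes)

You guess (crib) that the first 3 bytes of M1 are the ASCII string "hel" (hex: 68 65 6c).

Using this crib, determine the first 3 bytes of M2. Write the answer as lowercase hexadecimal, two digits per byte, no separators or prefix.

Since E_a ⊕ E_b = M1 ⊕ M2, XORing with the guessed M1 bytes yields the corresponding M2 bytes: M2 = (E_a ⊕ E_b) ⊕ M1.
56 XOR 68 = 3e
bb XOR 65 = de
78 XOR 6c = 14

3ede14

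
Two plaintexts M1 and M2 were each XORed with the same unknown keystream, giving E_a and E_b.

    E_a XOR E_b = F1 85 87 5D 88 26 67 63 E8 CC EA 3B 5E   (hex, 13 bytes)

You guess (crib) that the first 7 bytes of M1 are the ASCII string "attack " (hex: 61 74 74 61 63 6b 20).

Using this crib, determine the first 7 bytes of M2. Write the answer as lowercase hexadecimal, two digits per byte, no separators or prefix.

90f1f33ceb4d47

Since E_a ⊕ E_b = M1 ⊕ M2, XORing with the guessed M1 bytes yields the corresponding M2 bytes: M2 = (E_a ⊕ E_b) ⊕ M1.
11110001 XOR 01100001 = 10010000
10000101 XOR 01110100 = 11110001
10000111 XOR 01110100 = 11110011
01011101 XOR 01100001 = 00111100
10001000 XOR 01100011 = 11101011
00100110 XOR 01101011 = 01001101
01100111 XOR 00100000 = 01000111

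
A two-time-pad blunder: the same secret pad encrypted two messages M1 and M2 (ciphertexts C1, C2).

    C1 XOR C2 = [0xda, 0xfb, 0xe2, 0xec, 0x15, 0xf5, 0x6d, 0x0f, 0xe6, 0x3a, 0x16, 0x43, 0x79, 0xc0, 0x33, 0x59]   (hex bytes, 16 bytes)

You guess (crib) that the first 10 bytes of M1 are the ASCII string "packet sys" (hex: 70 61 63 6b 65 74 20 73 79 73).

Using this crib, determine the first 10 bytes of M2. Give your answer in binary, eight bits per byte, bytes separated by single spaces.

Since C1 ⊕ C2 = M1 ⊕ M2, XORing with the guessed M1 bytes yields the corresponding M2 bytes: M2 = (C1 ⊕ C2) ⊕ M1.
da XOR 70 = aa
fb XOR 61 = 9a
e2 XOR 63 = 81
ec XOR 6b = 87
15 XOR 65 = 70
f5 XOR 74 = 81
6d XOR 20 = 4d
0f XOR 73 = 7c
e6 XOR 79 = 9f
3a XOR 73 = 49

10101010 10011010 10000001 10000111 01110000 10000001 01001101 01111100 10011111 01001001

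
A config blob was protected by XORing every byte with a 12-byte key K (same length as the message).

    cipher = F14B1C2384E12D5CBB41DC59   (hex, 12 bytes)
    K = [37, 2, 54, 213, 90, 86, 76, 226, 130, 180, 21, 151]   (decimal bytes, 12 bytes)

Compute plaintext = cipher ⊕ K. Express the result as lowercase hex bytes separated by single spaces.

XOR is its own inverse, so applying the key byte-wise gives the result directly.
byte 0: f1 XOR 25 = d4
byte 1: 4b XOR 02 = 49
byte 2: 1c XOR 36 = 2a
byte 3: 23 XOR d5 = f6
byte 4: 84 XOR 5a = de
byte 5: e1 XOR 56 = b7
byte 6: 2d XOR 4c = 61
byte 7: 5c XOR e2 = be
byte 8: bb XOR 82 = 39
byte 9: 41 XOR b4 = f5
byte 10: dc XOR 15 = c9
byte 11: 59 XOR 97 = ce

d4 49 2a f6 de b7 61 be 39 f5 c9 ce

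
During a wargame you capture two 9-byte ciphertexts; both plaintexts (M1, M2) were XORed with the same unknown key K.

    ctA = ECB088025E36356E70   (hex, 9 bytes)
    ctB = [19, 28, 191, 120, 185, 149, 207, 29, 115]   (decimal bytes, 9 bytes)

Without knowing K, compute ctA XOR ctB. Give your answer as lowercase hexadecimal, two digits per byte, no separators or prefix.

ctA ⊕ ctB = (M1 ⊕ K) ⊕ (M2 ⊕ K) = M1 ⊕ M2 — the shared key cancels under XOR.
byte 0: ec XOR 13 = ff
byte 1: b0 XOR 1c = ac
byte 2: 88 XOR bf = 37
byte 3: 02 XOR 78 = 7a
byte 4: 5e XOR b9 = e7
byte 5: 36 XOR 95 = a3
byte 6: 35 XOR cf = fa
byte 7: 6e XOR 1d = 73
byte 8: 70 XOR 73 = 03

ffac377ae7a3fa7303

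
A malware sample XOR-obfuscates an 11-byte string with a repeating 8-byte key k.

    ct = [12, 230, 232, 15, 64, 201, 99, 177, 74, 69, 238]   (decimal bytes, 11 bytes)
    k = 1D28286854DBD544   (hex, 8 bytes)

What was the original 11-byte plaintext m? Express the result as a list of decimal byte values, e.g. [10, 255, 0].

[17, 206, 192, 103, 20, 18, 182, 245, 87, 109, 198]

The 8-byte key repeats, so the effective keystream is 1d 28 28 68 54 db d5 44 1d 28 28.
byte 0: 0c ^ 1d = 11
byte 1: e6 ^ 28 = ce
byte 2: e8 ^ 28 = c0
byte 3: 0f ^ 68 = 67
byte 4: 40 ^ 54 = 14
byte 5: c9 ^ db = 12
byte 6: 63 ^ d5 = b6
byte 7: b1 ^ 44 = f5
byte 8: 4a ^ 1d = 57
byte 9: 45 ^ 28 = 6d
byte 10: ee ^ 28 = c6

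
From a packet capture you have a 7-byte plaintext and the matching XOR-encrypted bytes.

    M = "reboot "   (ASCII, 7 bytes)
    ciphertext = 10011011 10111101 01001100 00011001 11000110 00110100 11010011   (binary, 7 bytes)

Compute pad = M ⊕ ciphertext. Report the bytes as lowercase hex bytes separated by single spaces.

Since ciphertext = M ⊕ pad, XORing both sides with M gives pad = M ⊕ ciphertext.
byte 0: 72 ⊕ 9b = e9
byte 1: 65 ⊕ bd = d8
byte 2: 62 ⊕ 4c = 2e
byte 3: 6f ⊕ 19 = 76
byte 4: 6f ⊕ c6 = a9
byte 5: 74 ⊕ 34 = 40
byte 6: 20 ⊕ d3 = f3

e9 d8 2e 76 a9 40 f3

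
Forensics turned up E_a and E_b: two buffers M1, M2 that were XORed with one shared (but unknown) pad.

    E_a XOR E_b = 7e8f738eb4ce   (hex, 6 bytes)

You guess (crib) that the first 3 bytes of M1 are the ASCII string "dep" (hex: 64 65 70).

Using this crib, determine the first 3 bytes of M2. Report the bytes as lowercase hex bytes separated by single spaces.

Since E_a ⊕ E_b = M1 ⊕ M2, XORing with the guessed M1 bytes yields the corresponding M2 bytes: M2 = (E_a ⊕ E_b) ⊕ M1.
7e xor 64 = 1a
8f xor 65 = ea
73 xor 70 = 03

1a ea 03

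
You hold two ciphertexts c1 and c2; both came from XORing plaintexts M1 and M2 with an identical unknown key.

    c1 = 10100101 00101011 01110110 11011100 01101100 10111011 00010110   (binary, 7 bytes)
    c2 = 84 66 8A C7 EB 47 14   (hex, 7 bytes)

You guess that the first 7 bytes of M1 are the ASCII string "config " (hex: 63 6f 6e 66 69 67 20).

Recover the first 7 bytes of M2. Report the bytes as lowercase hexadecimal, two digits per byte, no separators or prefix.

4222927dee9b22

First, c1 ⊕ c2 = (M1 ⊕ K) ⊕ (M2 ⊕ K) = M1 ⊕ M2, so the key drops out. Then M2 = (M1 ⊕ M2) ⊕ M1 over the first 7 bytes.
byte 0: (a5 ^ 84) ^ 63 = 21 ^ 63 = 42
byte 1: (2b ^ 66) ^ 6f = 4d ^ 6f = 22
byte 2: (76 ^ 8a) ^ 6e = fc ^ 6e = 92
byte 3: (dc ^ c7) ^ 66 = 1b ^ 66 = 7d
byte 4: (6c ^ eb) ^ 69 = 87 ^ 69 = ee
byte 5: (bb ^ 47) ^ 67 = fc ^ 67 = 9b
byte 6: (16 ^ 14) ^ 20 = 02 ^ 20 = 22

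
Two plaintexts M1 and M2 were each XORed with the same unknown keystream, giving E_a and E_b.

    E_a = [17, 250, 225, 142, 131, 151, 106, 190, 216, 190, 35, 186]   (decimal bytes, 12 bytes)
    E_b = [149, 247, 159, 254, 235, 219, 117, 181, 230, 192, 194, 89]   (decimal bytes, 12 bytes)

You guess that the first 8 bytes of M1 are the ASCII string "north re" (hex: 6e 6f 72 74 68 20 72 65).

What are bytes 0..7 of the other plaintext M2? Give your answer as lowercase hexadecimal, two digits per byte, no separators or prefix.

First, E_a ⊕ E_b = (M1 ⊕ K) ⊕ (M2 ⊕ K) = M1 ⊕ M2, so the key drops out. Then M2 = (M1 ⊕ M2) ⊕ M1 over the first 8 bytes.
byte 0: (11 xor 95) xor 6e = 84 xor 6e = ea
byte 1: (fa xor f7) xor 6f = 0d xor 6f = 62
byte 2: (e1 xor 9f) xor 72 = 7e xor 72 = 0c
byte 3: (8e xor fe) xor 74 = 70 xor 74 = 04
byte 4: (83 xor eb) xor 68 = 68 xor 68 = 00
byte 5: (97 xor db) xor 20 = 4c xor 20 = 6c
byte 6: (6a xor 75) xor 72 = 1f xor 72 = 6d
byte 7: (be xor b5) xor 65 = 0b xor 65 = 6e

ea620c04006c6d6e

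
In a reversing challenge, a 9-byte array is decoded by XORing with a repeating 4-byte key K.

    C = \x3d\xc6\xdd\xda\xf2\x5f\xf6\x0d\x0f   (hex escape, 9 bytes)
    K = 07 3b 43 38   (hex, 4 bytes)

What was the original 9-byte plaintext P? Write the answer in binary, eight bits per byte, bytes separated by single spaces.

00111010 11111101 10011110 11100010 11110101 01100100 10110101 00110101 00001000

The 4-byte key repeats, so the effective keystream is 07 3b 43 38 07 3b 43 38 07.
byte 0: 00111101 ^ 00000111 = 00111010
byte 1: 11000110 ^ 00111011 = 11111101
byte 2: 11011101 ^ 01000011 = 10011110
byte 3: 11011010 ^ 00111000 = 11100010
byte 4: 11110010 ^ 00000111 = 11110101
byte 5: 01011111 ^ 00111011 = 01100100
byte 6: 11110110 ^ 01000011 = 10110101
byte 7: 00001101 ^ 00111000 = 00110101
byte 8: 00001111 ^ 00000111 = 00001000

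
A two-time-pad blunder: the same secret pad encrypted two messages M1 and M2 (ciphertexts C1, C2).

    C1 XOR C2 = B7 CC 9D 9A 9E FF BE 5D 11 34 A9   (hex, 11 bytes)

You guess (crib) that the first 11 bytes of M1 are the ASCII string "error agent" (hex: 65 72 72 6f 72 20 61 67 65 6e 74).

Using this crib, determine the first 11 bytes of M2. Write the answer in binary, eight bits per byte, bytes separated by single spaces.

11010010 10111110 11101111 11110101 11101100 11011111 11011111 00111010 01110100 01011010 11011101

Since C1 ⊕ C2 = M1 ⊕ M2, XORing with the guessed M1 bytes yields the corresponding M2 bytes: M2 = (C1 ⊕ C2) ⊕ M1.
b7 ⊕ 65 = d2
cc ⊕ 72 = be
9d ⊕ 72 = ef
9a ⊕ 6f = f5
9e ⊕ 72 = ec
ff ⊕ 20 = df
be ⊕ 61 = df
5d ⊕ 67 = 3a
11 ⊕ 65 = 74
34 ⊕ 6e = 5a
a9 ⊕ 74 = dd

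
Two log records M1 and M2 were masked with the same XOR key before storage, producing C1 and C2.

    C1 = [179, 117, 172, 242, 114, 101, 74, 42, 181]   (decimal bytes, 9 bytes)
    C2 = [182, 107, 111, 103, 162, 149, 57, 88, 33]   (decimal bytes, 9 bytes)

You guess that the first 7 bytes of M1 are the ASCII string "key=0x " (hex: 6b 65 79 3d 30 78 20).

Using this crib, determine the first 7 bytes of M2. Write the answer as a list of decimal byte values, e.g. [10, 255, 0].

[110, 123, 186, 168, 224, 136, 83]

First, C1 ⊕ C2 = (M1 ⊕ K) ⊕ (M2 ⊕ K) = M1 ⊕ M2, so the key drops out. Then M2 = (M1 ⊕ M2) ⊕ M1 over the first 7 bytes.
byte 0: (b3 ^ b6) ^ 6b = 05 ^ 6b = 6e
byte 1: (75 ^ 6b) ^ 65 = 1e ^ 65 = 7b
byte 2: (ac ^ 6f) ^ 79 = c3 ^ 79 = ba
byte 3: (f2 ^ 67) ^ 3d = 95 ^ 3d = a8
byte 4: (72 ^ a2) ^ 30 = d0 ^ 30 = e0
byte 5: (65 ^ 95) ^ 78 = f0 ^ 78 = 88
byte 6: (4a ^ 39) ^ 20 = 73 ^ 20 = 53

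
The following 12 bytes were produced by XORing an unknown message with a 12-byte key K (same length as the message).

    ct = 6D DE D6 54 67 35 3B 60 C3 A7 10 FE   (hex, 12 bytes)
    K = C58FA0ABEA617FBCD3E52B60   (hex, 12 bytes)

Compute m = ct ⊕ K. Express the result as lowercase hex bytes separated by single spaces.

a8 51 76 ff 8d 54 44 dc 10 42 3b 9e

XOR is its own inverse, so applying the key byte-wise gives the result directly.
byte 0: 01101101 ⊕ 11000101 = 10101000
byte 1: 11011110 ⊕ 10001111 = 01010001
byte 2: 11010110 ⊕ 10100000 = 01110110
byte 3: 01010100 ⊕ 10101011 = 11111111
byte 4: 01100111 ⊕ 11101010 = 10001101
byte 5: 00110101 ⊕ 01100001 = 01010100
byte 6: 00111011 ⊕ 01111111 = 01000100
byte 7: 01100000 ⊕ 10111100 = 11011100
byte 8: 11000011 ⊕ 11010011 = 00010000
byte 9: 10100111 ⊕ 11100101 = 01000010
byte 10: 00010000 ⊕ 00101011 = 00111011
byte 11: 11111110 ⊕ 01100000 = 10011110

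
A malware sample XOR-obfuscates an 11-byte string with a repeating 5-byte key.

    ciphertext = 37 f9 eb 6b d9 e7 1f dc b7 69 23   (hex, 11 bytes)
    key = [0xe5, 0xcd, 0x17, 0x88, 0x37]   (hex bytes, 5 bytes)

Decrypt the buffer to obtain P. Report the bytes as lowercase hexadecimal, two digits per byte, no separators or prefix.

The 5-byte key repeats, so the effective keystream is e5 cd 17 88 37 e5 cd 17 88 37 e5.
byte 0: 00110111 xor 11100101 = 11010010
byte 1: 11111001 xor 11001101 = 00110100
byte 2: 11101011 xor 00010111 = 11111100
byte 3: 01101011 xor 10001000 = 11100011
byte 4: 11011001 xor 00110111 = 11101110
byte 5: 11100111 xor 11100101 = 00000010
byte 6: 00011111 xor 11001101 = 11010010
byte 7: 11011100 xor 00010111 = 11001011
byte 8: 10110111 xor 10001000 = 00111111
byte 9: 01101001 xor 00110111 = 01011110
byte 10: 00100011 xor 11100101 = 11000110

d234fce3ee02d2cb3f5ec6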